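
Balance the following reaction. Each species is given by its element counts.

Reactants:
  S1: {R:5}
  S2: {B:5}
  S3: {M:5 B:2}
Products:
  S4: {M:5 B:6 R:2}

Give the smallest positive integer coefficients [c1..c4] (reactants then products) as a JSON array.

M: 2·0+4·0+5·5 = 25 | 5·5 = 25
B: 2·0+4·5+5·2 = 30 | 5·6 = 30
R: 2·5+4·0+5·0 = 10 | 5·2 = 10
gcd(2,4,5,5) = 1

Coefficients: [2, 4, 5, 5]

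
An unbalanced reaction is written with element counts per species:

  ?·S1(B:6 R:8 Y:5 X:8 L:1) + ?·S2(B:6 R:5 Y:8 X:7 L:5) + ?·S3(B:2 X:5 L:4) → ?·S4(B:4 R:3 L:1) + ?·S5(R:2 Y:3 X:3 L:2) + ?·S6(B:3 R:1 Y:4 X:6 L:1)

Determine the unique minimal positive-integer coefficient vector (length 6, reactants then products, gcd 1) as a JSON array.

B: 2·6+3·6+1·2 = 32 | 5·4+6·0+4·3 = 32
R: 2·8+3·5+1·0 = 31 | 5·3+6·2+4·1 = 31
Y: 2·5+3·8+1·0 = 34 | 5·0+6·3+4·4 = 34
X: 2·8+3·7+1·5 = 42 | 5·0+6·3+4·6 = 42
L: 2·1+3·5+1·4 = 21 | 5·1+6·2+4·1 = 21
gcd(2,3,1,5,6,4) = 1

Coefficients: [2, 3, 1, 5, 6, 4]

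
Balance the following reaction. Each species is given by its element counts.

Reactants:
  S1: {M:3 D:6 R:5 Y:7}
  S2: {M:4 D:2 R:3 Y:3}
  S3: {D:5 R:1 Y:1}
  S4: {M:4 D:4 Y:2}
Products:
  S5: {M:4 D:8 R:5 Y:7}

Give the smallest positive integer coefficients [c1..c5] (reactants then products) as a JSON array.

Coefficients: [4, 1, 2, 1, 5]

M: 4·3+1·4+2·0+1·4 = 20 | 5·4 = 20
D: 4·6+1·2+2·5+1·4 = 40 | 5·8 = 40
R: 4·5+1·3+2·1+1·0 = 25 | 5·5 = 25
Y: 4·7+1·3+2·1+1·2 = 35 | 5·7 = 35
gcd(4,1,2,1,5) = 1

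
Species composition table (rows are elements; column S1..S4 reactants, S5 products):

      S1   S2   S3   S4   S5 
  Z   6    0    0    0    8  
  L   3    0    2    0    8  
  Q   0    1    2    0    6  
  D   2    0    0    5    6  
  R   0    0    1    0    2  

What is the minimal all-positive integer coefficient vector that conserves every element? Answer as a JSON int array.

Z: 4·6+6·0+6·0+2·0 = 24 | 3·8 = 24
L: 4·3+6·0+6·2+2·0 = 24 | 3·8 = 24
Q: 4·0+6·1+6·2+2·0 = 18 | 3·6 = 18
D: 4·2+6·0+6·0+2·5 = 18 | 3·6 = 18
R: 4·0+6·0+6·1+2·0 = 6 | 3·2 = 6
gcd(4,6,6,2,3) = 1

Coefficients: [4, 6, 6, 2, 3]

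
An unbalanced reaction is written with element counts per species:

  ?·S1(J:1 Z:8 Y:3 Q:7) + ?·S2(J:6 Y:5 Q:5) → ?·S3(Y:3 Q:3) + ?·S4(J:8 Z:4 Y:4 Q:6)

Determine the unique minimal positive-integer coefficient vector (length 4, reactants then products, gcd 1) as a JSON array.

Coefficients: [2, 5, 5, 4]

J: 2·1+5·6 = 32 | 5·0+4·8 = 32
Z: 2·8+5·0 = 16 | 5·0+4·4 = 16
Y: 2·3+5·5 = 31 | 5·3+4·4 = 31
Q: 2·7+5·5 = 39 | 5·3+4·6 = 39
gcd(2,5,5,4) = 1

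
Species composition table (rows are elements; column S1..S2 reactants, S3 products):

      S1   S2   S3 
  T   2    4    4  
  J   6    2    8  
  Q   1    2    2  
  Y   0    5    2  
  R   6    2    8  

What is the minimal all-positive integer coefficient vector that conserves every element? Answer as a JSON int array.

T: 6·2+2·4 = 20 | 5·4 = 20
J: 6·6+2·2 = 40 | 5·8 = 40
Q: 6·1+2·2 = 10 | 5·2 = 10
Y: 6·0+2·5 = 10 | 5·2 = 10
R: 6·6+2·2 = 40 | 5·8 = 40
gcd(6,2,5) = 1

Coefficients: [6, 2, 5]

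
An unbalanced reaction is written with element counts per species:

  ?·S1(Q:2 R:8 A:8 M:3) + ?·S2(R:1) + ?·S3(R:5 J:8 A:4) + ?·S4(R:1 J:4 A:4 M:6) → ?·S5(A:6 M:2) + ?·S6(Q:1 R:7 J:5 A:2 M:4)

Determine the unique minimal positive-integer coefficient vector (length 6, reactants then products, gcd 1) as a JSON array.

Q: 2·2+4·0+1·0+3·0 = 4 | 4·0+4·1 = 4
R: 2·8+4·1+1·5+3·1 = 28 | 4·0+4·7 = 28
J: 2·0+4·0+1·8+3·4 = 20 | 4·0+4·5 = 20
A: 2·8+4·0+1·4+3·4 = 32 | 4·6+4·2 = 32
M: 2·3+4·0+1·0+3·6 = 24 | 4·2+4·4 = 24
gcd(2,4,1,3,4,4) = 1

Coefficients: [2, 4, 1, 3, 4, 4]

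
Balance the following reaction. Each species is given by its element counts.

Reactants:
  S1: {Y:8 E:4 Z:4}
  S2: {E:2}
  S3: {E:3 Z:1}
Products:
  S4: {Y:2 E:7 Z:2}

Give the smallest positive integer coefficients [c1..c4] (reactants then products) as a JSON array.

Y: 1·8+6·0+4·0 = 8 | 4·2 = 8
E: 1·4+6·2+4·3 = 28 | 4·7 = 28
Z: 1·4+6·0+4·1 = 8 | 4·2 = 8
gcd(1,6,4,4) = 1

Coefficients: [1, 6, 4, 4]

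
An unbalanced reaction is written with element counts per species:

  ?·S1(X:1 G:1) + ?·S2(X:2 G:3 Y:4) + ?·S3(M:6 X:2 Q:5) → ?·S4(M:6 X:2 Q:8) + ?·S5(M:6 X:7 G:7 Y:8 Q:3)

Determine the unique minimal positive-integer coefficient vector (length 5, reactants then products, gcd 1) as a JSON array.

M: 3·0+6·0+5·6 = 30 | 2·6+3·6 = 30
X: 3·1+6·2+5·2 = 25 | 2·2+3·7 = 25
G: 3·1+6·3+5·0 = 21 | 2·0+3·7 = 21
Y: 3·0+6·4+5·0 = 24 | 2·0+3·8 = 24
Q: 3·0+6·0+5·5 = 25 | 2·8+3·3 = 25
gcd(3,6,5,2,3) = 1

Coefficients: [3, 6, 5, 2, 3]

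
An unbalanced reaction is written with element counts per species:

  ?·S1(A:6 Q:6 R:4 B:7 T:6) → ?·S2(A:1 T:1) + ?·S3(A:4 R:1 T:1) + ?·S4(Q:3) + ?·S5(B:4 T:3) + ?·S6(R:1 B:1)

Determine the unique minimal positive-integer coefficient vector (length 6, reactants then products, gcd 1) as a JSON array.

Coefficients: [1, 2, 1, 2, 1, 3]

A: 1·6 = 6 | 2·1+1·4+2·0+1·0+3·0 = 6
Q: 1·6 = 6 | 2·0+1·0+2·3+1·0+3·0 = 6
R: 1·4 = 4 | 2·0+1·1+2·0+1·0+3·1 = 4
B: 1·7 = 7 | 2·0+1·0+2·0+1·4+3·1 = 7
T: 1·6 = 6 | 2·1+1·1+2·0+1·3+3·0 = 6
gcd(1,2,1,2,1,3) = 1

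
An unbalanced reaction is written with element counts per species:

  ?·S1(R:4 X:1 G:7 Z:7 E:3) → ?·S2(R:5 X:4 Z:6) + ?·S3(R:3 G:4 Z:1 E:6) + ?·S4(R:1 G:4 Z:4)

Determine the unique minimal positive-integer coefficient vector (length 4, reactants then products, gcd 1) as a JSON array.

R: 4·4 = 16 | 1·5+2·3+5·1 = 16
X: 4·1 = 4 | 1·4+2·0+5·0 = 4
G: 4·7 = 28 | 1·0+2·4+5·4 = 28
Z: 4·7 = 28 | 1·6+2·1+5·4 = 28
E: 4·3 = 12 | 1·0+2·6+5·0 = 12
gcd(4,1,2,5) = 1

Coefficients: [4, 1, 2, 5]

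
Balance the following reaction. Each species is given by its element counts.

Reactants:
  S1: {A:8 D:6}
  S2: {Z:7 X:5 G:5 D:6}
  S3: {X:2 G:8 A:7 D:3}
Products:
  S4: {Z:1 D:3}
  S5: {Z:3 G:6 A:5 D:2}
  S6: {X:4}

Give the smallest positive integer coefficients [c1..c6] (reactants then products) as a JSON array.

Z: 1·0+2·7+1·0 = 14 | 5·1+3·3+3·0 = 14
X: 1·0+2·5+1·2 = 12 | 5·0+3·0+3·4 = 12
G: 1·0+2·5+1·8 = 18 | 5·0+3·6+3·0 = 18
A: 1·8+2·0+1·7 = 15 | 5·0+3·5+3·0 = 15
D: 1·6+2·6+1·3 = 21 | 5·3+3·2+3·0 = 21
gcd(1,2,1,5,3,3) = 1

Coefficients: [1, 2, 1, 5, 3, 3]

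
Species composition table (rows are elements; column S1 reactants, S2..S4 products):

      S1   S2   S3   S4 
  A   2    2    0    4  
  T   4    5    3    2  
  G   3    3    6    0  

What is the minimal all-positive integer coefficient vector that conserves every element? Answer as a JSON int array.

Coefficients: [5, 3, 1, 1]

A: 5·2 = 10 | 3·2+1·0+1·4 = 10
T: 5·4 = 20 | 3·5+1·3+1·2 = 20
G: 5·3 = 15 | 3·3+1·6+1·0 = 15
gcd(5,3,1,1) = 1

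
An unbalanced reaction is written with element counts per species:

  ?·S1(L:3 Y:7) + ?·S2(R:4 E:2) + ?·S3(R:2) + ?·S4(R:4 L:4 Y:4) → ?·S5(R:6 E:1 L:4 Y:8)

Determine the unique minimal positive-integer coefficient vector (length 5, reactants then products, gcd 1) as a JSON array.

R: 4·0+2·4+6·2+1·4 = 24 | 4·6 = 24
E: 4·0+2·2+6·0+1·0 = 4 | 4·1 = 4
L: 4·3+2·0+6·0+1·4 = 16 | 4·4 = 16
Y: 4·7+2·0+6·0+1·4 = 32 | 4·8 = 32
gcd(4,2,6,1,4) = 1

Coefficients: [4, 2, 6, 1, 4]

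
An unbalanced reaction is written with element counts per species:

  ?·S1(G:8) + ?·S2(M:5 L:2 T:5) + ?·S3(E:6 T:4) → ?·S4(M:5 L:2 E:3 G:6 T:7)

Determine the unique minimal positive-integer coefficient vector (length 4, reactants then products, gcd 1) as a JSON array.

M: 3·0+4·5+2·0 = 20 | 4·5 = 20
L: 3·0+4·2+2·0 = 8 | 4·2 = 8
E: 3·0+4·0+2·6 = 12 | 4·3 = 12
G: 3·8+4·0+2·0 = 24 | 4·6 = 24
T: 3·0+4·5+2·4 = 28 | 4·7 = 28
gcd(3,4,2,4) = 1

Coefficients: [3, 4, 2, 4]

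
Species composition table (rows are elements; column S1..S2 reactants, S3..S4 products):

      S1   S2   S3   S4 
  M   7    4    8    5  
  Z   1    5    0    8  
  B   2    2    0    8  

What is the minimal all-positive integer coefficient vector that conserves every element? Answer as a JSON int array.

M: 6·7+2·4 = 50 | 5·8+2·5 = 50
Z: 6·1+2·5 = 16 | 5·0+2·8 = 16
B: 6·2+2·2 = 16 | 5·0+2·8 = 16
gcd(6,2,5,2) = 1

Coefficients: [6, 2, 5, 2]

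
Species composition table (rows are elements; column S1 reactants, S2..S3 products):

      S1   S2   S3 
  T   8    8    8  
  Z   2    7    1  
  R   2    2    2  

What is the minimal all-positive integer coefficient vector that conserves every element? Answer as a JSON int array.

T: 6·8 = 48 | 1·8+5·8 = 48
Z: 6·2 = 12 | 1·7+5·1 = 12
R: 6·2 = 12 | 1·2+5·2 = 12
gcd(6,1,5) = 1

Coefficients: [6, 1, 5]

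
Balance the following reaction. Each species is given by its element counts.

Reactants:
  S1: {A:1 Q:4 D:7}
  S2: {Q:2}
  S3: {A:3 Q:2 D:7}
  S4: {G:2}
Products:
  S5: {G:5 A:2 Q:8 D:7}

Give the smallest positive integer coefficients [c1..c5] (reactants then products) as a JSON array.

G: 1·0+5·0+1·0+5·2 = 10 | 2·5 = 10
A: 1·1+5·0+1·3+5·0 = 4 | 2·2 = 4
Q: 1·4+5·2+1·2+5·0 = 16 | 2·8 = 16
D: 1·7+5·0+1·7+5·0 = 14 | 2·7 = 14
gcd(1,5,1,5,2) = 1

Coefficients: [1, 5, 1, 5, 2]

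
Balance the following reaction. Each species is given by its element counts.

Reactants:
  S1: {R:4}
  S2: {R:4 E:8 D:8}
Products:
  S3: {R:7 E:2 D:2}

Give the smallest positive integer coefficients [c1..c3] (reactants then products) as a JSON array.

Coefficients: [6, 1, 4]

R: 6·4+1·4 = 28 | 4·7 = 28
E: 6·0+1·8 = 8 | 4·2 = 8
D: 6·0+1·8 = 8 | 4·2 = 8
gcd(6,1,4) = 1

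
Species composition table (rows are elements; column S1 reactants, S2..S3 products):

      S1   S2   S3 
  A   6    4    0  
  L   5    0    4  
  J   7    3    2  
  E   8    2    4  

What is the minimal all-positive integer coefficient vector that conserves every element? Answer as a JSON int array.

A: 4·6 = 24 | 6·4+5·0 = 24
L: 4·5 = 20 | 6·0+5·4 = 20
J: 4·7 = 28 | 6·3+5·2 = 28
E: 4·8 = 32 | 6·2+5·4 = 32
gcd(4,6,5) = 1

Coefficients: [4, 6, 5]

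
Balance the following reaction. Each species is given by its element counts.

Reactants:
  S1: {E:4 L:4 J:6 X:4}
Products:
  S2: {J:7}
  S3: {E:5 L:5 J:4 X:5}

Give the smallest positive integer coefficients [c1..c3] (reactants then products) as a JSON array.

E: 5·4 = 20 | 2·0+4·5 = 20
L: 5·4 = 20 | 2·0+4·5 = 20
J: 5·6 = 30 | 2·7+4·4 = 30
X: 5·4 = 20 | 2·0+4·5 = 20
gcd(5,2,4) = 1

Coefficients: [5, 2, 4]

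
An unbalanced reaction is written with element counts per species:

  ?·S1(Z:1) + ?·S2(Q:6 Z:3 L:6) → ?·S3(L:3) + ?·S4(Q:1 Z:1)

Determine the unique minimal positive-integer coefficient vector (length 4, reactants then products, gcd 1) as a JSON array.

Q: 3·0+1·6 = 6 | 2·0+6·1 = 6
Z: 3·1+1·3 = 6 | 2·0+6·1 = 6
L: 3·0+1·6 = 6 | 2·3+6·0 = 6
gcd(3,1,2,6) = 1

Coefficients: [3, 1, 2, 6]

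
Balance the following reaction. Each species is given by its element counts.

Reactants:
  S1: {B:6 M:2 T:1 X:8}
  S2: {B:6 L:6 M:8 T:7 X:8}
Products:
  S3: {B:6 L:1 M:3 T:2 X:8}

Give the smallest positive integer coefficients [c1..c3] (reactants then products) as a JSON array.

Coefficients: [5, 1, 6]

B: 5·6+1·6 = 36 | 6·6 = 36
L: 5·0+1·6 = 6 | 6·1 = 6
M: 5·2+1·8 = 18 | 6·3 = 18
T: 5·1+1·7 = 12 | 6·2 = 12
X: 5·8+1·8 = 48 | 6·8 = 48
gcd(5,1,6) = 1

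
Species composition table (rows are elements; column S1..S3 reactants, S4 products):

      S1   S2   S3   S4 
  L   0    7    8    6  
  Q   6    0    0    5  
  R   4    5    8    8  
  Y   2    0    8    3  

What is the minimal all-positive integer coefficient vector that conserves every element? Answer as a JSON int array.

Coefficients: [5, 4, 1, 6]

L: 5·0+4·7+1·8 = 36 | 6·6 = 36
Q: 5·6+4·0+1·0 = 30 | 6·5 = 30
R: 5·4+4·5+1·8 = 48 | 6·8 = 48
Y: 5·2+4·0+1·8 = 18 | 6·3 = 18
gcd(5,4,1,6) = 1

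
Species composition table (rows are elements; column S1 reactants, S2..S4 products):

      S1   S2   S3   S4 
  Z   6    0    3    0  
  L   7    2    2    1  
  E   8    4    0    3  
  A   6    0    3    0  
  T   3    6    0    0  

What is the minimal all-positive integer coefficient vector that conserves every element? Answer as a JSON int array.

Z: 2·6 = 12 | 1·0+4·3+4·0 = 12
L: 2·7 = 14 | 1·2+4·2+4·1 = 14
E: 2·8 = 16 | 1·4+4·0+4·3 = 16
A: 2·6 = 12 | 1·0+4·3+4·0 = 12
T: 2·3 = 6 | 1·6+4·0+4·0 = 6
gcd(2,1,4,4) = 1

Coefficients: [2, 1, 4, 4]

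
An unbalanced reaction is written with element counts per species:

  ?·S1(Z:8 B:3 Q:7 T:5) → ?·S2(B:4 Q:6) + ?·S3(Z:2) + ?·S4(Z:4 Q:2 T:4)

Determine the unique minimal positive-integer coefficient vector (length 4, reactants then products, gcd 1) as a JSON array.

Coefficients: [4, 3, 6, 5]

Z: 4·8 = 32 | 3·0+6·2+5·4 = 32
B: 4·3 = 12 | 3·4+6·0+5·0 = 12
Q: 4·7 = 28 | 3·6+6·0+5·2 = 28
T: 4·5 = 20 | 3·0+6·0+5·4 = 20
gcd(4,3,6,5) = 1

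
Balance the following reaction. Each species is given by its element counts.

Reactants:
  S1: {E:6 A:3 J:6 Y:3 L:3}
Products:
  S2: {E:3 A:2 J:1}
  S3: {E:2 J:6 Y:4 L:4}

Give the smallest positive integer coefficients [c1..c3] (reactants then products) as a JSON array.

Coefficients: [4, 6, 3]

E: 4·6 = 24 | 6·3+3·2 = 24
A: 4·3 = 12 | 6·2+3·0 = 12
J: 4·6 = 24 | 6·1+3·6 = 24
Y: 4·3 = 12 | 6·0+3·4 = 12
L: 4·3 = 12 | 6·0+3·4 = 12
gcd(4,6,3) = 1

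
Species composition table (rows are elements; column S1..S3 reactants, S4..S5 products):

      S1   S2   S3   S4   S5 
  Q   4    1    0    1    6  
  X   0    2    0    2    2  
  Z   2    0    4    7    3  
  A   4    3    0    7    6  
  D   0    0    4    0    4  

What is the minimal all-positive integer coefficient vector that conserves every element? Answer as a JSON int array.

Q: 5·4+6·1+4·0 = 26 | 2·1+4·6 = 26
X: 5·0+6·2+4·0 = 12 | 2·2+4·2 = 12
Z: 5·2+6·0+4·4 = 26 | 2·7+4·3 = 26
A: 5·4+6·3+4·0 = 38 | 2·7+4·6 = 38
D: 5·0+6·0+4·4 = 16 | 2·0+4·4 = 16
gcd(5,6,4,2,4) = 1

Coefficients: [5, 6, 4, 2, 4]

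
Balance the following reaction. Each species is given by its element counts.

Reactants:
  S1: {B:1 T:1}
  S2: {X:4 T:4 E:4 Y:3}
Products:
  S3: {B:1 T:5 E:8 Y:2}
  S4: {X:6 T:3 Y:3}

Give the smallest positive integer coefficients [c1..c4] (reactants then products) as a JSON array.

Coefficients: [3, 6, 3, 4]

B: 3·1+6·0 = 3 | 3·1+4·0 = 3
X: 3·0+6·4 = 24 | 3·0+4·6 = 24
T: 3·1+6·4 = 27 | 3·5+4·3 = 27
E: 3·0+6·4 = 24 | 3·8+4·0 = 24
Y: 3·0+6·3 = 18 | 3·2+4·3 = 18
gcd(3,6,3,4) = 1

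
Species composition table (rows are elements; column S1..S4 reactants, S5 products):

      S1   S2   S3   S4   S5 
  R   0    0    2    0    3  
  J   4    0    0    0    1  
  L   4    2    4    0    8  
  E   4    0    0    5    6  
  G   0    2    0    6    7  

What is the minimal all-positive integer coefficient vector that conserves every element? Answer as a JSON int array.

Coefficients: [1, 2, 6, 4, 4]

R: 1·0+2·0+6·2+4·0 = 12 | 4·3 = 12
J: 1·4+2·0+6·0+4·0 = 4 | 4·1 = 4
L: 1·4+2·2+6·4+4·0 = 32 | 4·8 = 32
E: 1·4+2·0+6·0+4·5 = 24 | 4·6 = 24
G: 1·0+2·2+6·0+4·6 = 28 | 4·7 = 28
gcd(1,2,6,4,4) = 1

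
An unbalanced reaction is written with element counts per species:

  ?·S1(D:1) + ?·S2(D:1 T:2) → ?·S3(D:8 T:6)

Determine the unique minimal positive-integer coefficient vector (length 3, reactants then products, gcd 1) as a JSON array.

Coefficients: [5, 3, 1]

D: 5·1+3·1 = 8 | 1·8 = 8
T: 5·0+3·2 = 6 | 1·6 = 6
gcd(5,3,1) = 1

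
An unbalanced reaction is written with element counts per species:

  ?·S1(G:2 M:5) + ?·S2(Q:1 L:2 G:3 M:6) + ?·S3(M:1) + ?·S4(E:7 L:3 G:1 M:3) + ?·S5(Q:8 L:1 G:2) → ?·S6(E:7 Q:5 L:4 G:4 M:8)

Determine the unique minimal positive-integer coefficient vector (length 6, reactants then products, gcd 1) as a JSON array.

E: 3·0+1·0+4·0+5·7+3·0 = 35 | 5·7 = 35
Q: 3·0+1·1+4·0+5·0+3·8 = 25 | 5·5 = 25
L: 3·0+1·2+4·0+5·3+3·1 = 20 | 5·4 = 20
G: 3·2+1·3+4·0+5·1+3·2 = 20 | 5·4 = 20
M: 3·5+1·6+4·1+5·3+3·0 = 40 | 5·8 = 40
gcd(3,1,4,5,3,5) = 1

Coefficients: [3, 1, 4, 5, 3, 5]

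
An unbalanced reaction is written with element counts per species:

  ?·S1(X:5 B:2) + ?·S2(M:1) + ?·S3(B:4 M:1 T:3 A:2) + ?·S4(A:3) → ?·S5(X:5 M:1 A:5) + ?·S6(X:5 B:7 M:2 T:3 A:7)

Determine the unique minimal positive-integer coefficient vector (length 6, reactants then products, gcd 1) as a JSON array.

Coefficients: [3, 3, 2, 5, 1, 2]

X: 3·5+3·0+2·0+5·0 = 15 | 1·5+2·5 = 15
B: 3·2+3·0+2·4+5·0 = 14 | 1·0+2·7 = 14
M: 3·0+3·1+2·1+5·0 = 5 | 1·1+2·2 = 5
T: 3·0+3·0+2·3+5·0 = 6 | 1·0+2·3 = 6
A: 3·0+3·0+2·2+5·3 = 19 | 1·5+2·7 = 19
gcd(3,3,2,5,1,2) = 1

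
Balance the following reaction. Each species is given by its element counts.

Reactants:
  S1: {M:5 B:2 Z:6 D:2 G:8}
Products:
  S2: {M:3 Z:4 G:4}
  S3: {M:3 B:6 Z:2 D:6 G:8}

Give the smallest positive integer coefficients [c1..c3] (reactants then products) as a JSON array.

M: 3·5 = 15 | 4·3+1·3 = 15
B: 3·2 = 6 | 4·0+1·6 = 6
Z: 3·6 = 18 | 4·4+1·2 = 18
D: 3·2 = 6 | 4·0+1·6 = 6
G: 3·8 = 24 | 4·4+1·8 = 24
gcd(3,4,1) = 1

Coefficients: [3, 4, 1]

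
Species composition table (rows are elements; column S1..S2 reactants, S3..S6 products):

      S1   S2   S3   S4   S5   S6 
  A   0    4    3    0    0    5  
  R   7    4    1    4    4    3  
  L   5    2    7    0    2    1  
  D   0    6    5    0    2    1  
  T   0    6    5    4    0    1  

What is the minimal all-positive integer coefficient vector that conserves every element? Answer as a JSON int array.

A: 4·0+4·4 = 16 | 2·3+3·0+6·0+2·5 = 16
R: 4·7+4·4 = 44 | 2·1+3·4+6·4+2·3 = 44
L: 4·5+4·2 = 28 | 2·7+3·0+6·2+2·1 = 28
D: 4·0+4·6 = 24 | 2·5+3·0+6·2+2·1 = 24
T: 4·0+4·6 = 24 | 2·5+3·4+6·0+2·1 = 24
gcd(4,4,2,3,6,2) = 1

Coefficients: [4, 4, 2, 3, 6, 2]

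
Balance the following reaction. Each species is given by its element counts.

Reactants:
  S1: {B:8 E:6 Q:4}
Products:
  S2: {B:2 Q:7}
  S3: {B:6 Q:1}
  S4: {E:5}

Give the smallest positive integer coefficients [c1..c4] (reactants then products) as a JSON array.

Coefficients: [5, 2, 6, 6]

B: 5·8 = 40 | 2·2+6·6+6·0 = 40
E: 5·6 = 30 | 2·0+6·0+6·5 = 30
Q: 5·4 = 20 | 2·7+6·1+6·0 = 20
gcd(5,2,6,6) = 1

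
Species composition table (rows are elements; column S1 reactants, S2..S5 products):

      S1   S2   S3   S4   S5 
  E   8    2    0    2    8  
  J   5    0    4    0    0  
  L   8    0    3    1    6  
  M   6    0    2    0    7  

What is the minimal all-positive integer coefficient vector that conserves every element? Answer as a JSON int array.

E: 4·8 = 32 | 3·2+5·0+5·2+2·8 = 32
J: 4·5 = 20 | 3·0+5·4+5·0+2·0 = 20
L: 4·8 = 32 | 3·0+5·3+5·1+2·6 = 32
M: 4·6 = 24 | 3·0+5·2+5·0+2·7 = 24
gcd(4,3,5,5,2) = 1

Coefficients: [4, 3, 5, 5, 2]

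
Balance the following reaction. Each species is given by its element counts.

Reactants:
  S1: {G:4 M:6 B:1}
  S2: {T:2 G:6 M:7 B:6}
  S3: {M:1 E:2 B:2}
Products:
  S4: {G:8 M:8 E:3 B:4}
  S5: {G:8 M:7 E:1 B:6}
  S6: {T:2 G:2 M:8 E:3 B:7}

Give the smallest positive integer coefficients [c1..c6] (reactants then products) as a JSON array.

T: 2·0+2·2+5·0 = 4 | 1·0+1·0+2·2 = 4
G: 2·4+2·6+5·0 = 20 | 1·8+1·8+2·2 = 20
M: 2·6+2·7+5·1 = 31 | 1·8+1·7+2·8 = 31
E: 2·0+2·0+5·2 = 10 | 1·3+1·1+2·3 = 10
B: 2·1+2·6+5·2 = 24 | 1·4+1·6+2·7 = 24
gcd(2,2,5,1,1,2) = 1

Coefficients: [2, 2, 5, 1, 1, 2]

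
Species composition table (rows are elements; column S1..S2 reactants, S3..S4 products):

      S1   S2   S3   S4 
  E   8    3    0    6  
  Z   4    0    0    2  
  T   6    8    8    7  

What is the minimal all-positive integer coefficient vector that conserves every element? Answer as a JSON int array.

E: 3·8+4·3 = 36 | 1·0+6·6 = 36
Z: 3·4+4·0 = 12 | 1·0+6·2 = 12
T: 3·6+4·8 = 50 | 1·8+6·7 = 50
gcd(3,4,1,6) = 1

Coefficients: [3, 4, 1, 6]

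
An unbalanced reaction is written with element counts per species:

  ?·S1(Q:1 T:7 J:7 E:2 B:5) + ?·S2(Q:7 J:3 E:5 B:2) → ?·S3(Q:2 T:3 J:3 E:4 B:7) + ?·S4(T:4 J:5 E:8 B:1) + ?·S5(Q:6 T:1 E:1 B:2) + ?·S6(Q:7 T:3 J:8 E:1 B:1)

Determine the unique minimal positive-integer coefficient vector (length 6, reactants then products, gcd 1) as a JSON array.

Coefficients: [4, 5, 3, 2, 2, 3]

Q: 4·1+5·7 = 39 | 3·2+2·0+2·6+3·7 = 39
T: 4·7+5·0 = 28 | 3·3+2·4+2·1+3·3 = 28
J: 4·7+5·3 = 43 | 3·3+2·5+2·0+3·8 = 43
E: 4·2+5·5 = 33 | 3·4+2·8+2·1+3·1 = 33
B: 4·5+5·2 = 30 | 3·7+2·1+2·2+3·1 = 30
gcd(4,5,3,2,2,3) = 1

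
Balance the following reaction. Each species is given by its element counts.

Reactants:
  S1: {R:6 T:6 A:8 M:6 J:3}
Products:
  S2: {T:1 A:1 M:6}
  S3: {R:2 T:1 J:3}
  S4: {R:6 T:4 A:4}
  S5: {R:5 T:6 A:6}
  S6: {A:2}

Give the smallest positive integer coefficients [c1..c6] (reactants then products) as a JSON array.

Coefficients: [4, 4, 4, 1, 2, 6]

R: 4·6 = 24 | 4·0+4·2+1·6+2·5+6·0 = 24
T: 4·6 = 24 | 4·1+4·1+1·4+2·6+6·0 = 24
A: 4·8 = 32 | 4·1+4·0+1·4+2·6+6·2 = 32
M: 4·6 = 24 | 4·6+4·0+1·0+2·0+6·0 = 24
J: 4·3 = 12 | 4·0+4·3+1·0+2·0+6·0 = 12
gcd(4,4,4,1,2,6) = 1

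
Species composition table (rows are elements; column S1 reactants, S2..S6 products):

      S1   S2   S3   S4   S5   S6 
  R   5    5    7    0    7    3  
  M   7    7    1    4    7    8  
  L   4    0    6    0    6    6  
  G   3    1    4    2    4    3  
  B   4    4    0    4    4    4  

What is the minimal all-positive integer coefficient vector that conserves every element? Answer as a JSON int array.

R: 6·5 = 30 | 2·5+1·7+1·0+1·7+2·3 = 30
M: 6·7 = 42 | 2·7+1·1+1·4+1·7+2·8 = 42
L: 6·4 = 24 | 2·0+1·6+1·0+1·6+2·6 = 24
G: 6·3 = 18 | 2·1+1·4+1·2+1·4+2·3 = 18
B: 6·4 = 24 | 2·4+1·0+1·4+1·4+2·4 = 24
gcd(6,2,1,1,1,2) = 1

Coefficients: [6, 2, 1, 1, 1, 2]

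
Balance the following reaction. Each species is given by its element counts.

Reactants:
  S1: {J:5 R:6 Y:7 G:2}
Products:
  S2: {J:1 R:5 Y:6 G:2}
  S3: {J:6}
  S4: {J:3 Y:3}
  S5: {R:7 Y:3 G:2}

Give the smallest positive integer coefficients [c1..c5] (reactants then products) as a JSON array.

J: 6·5 = 30 | 3·1+2·6+5·3+3·0 = 30
R: 6·6 = 36 | 3·5+2·0+5·0+3·7 = 36
Y: 6·7 = 42 | 3·6+2·0+5·3+3·3 = 42
G: 6·2 = 12 | 3·2+2·0+5·0+3·2 = 12
gcd(6,3,2,5,3) = 1

Coefficients: [6, 3, 2, 5, 3]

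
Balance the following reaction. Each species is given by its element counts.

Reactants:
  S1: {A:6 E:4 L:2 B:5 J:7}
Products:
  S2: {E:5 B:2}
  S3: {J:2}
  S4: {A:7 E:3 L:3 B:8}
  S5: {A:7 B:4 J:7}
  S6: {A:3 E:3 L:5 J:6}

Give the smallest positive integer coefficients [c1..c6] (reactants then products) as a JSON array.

A: 4·6 = 24 | 2·0+4·0+1·7+2·7+1·3 = 24
E: 4·4 = 16 | 2·5+4·0+1·3+2·0+1·3 = 16
L: 4·2 = 8 | 2·0+4·0+1·3+2·0+1·5 = 8
B: 4·5 = 20 | 2·2+4·0+1·8+2·4+1·0 = 20
J: 4·7 = 28 | 2·0+4·2+1·0+2·7+1·6 = 28
gcd(4,2,4,1,2,1) = 1

Coefficients: [4, 2, 4, 1, 2, 1]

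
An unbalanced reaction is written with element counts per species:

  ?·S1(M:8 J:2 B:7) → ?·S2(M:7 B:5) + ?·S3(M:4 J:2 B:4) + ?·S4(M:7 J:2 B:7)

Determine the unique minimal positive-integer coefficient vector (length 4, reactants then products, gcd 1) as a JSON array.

Coefficients: [6, 3, 5, 1]

M: 6·8 = 48 | 3·7+5·4+1·7 = 48
J: 6·2 = 12 | 3·0+5·2+1·2 = 12
B: 6·7 = 42 | 3·5+5·4+1·7 = 42
gcd(6,3,5,1) = 1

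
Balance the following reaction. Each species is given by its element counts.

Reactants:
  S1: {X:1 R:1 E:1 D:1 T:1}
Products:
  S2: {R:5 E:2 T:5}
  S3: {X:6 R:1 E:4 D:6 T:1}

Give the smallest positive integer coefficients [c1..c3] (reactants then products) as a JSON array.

X: 6·1 = 6 | 1·0+1·6 = 6
R: 6·1 = 6 | 1·5+1·1 = 6
E: 6·1 = 6 | 1·2+1·4 = 6
D: 6·1 = 6 | 1·0+1·6 = 6
T: 6·1 = 6 | 1·5+1·1 = 6
gcd(6,1,1) = 1

Coefficients: [6, 1, 1]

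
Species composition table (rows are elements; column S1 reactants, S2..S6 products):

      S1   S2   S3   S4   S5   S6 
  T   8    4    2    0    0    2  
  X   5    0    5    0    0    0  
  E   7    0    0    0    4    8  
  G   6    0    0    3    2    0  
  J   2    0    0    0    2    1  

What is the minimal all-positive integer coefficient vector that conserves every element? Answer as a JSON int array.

T: 4·8 = 32 | 5·4+4·2+6·0+3·0+2·2 = 32
X: 4·5 = 20 | 5·0+4·5+6·0+3·0+2·0 = 20
E: 4·7 = 28 | 5·0+4·0+6·0+3·4+2·8 = 28
G: 4·6 = 24 | 5·0+4·0+6·3+3·2+2·0 = 24
J: 4·2 = 8 | 5·0+4·0+6·0+3·2+2·1 = 8
gcd(4,5,4,6,3,2) = 1

Coefficients: [4, 5, 4, 6, 3, 2]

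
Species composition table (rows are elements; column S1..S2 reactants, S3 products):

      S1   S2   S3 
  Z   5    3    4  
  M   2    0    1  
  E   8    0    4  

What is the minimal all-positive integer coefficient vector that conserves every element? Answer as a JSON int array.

Coefficients: [1, 1, 2]

Z: 1·5+1·3 = 8 | 2·4 = 8
M: 1·2+1·0 = 2 | 2·1 = 2
E: 1·8+1·0 = 8 | 2·4 = 8
gcd(1,1,2) = 1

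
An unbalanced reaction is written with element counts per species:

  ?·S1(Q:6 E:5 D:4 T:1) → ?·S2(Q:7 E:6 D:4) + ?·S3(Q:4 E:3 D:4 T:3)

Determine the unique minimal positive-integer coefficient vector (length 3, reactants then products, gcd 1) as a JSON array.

Q: 3·6 = 18 | 2·7+1·4 = 18
E: 3·5 = 15 | 2·6+1·3 = 15
D: 3·4 = 12 | 2·4+1·4 = 12
T: 3·1 = 3 | 2·0+1·3 = 3
gcd(3,2,1) = 1

Coefficients: [3, 2, 1]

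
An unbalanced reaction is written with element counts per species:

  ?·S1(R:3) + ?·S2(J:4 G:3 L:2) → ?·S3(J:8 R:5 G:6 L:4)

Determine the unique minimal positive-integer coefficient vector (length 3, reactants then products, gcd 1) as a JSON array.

Coefficients: [5, 6, 3]

J: 5·0+6·4 = 24 | 3·8 = 24
R: 5·3+6·0 = 15 | 3·5 = 15
G: 5·0+6·3 = 18 | 3·6 = 18
L: 5·0+6·2 = 12 | 3·4 = 12
gcd(5,6,3) = 1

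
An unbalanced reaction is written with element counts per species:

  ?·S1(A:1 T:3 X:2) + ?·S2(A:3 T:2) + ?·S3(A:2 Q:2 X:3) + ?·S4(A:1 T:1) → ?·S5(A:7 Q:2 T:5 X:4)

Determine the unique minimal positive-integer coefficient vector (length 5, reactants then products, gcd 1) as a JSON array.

Coefficients: [1, 2, 2, 3, 2]

A: 1·1+2·3+2·2+3·1 = 14 | 2·7 = 14
Q: 1·0+2·0+2·2+3·0 = 4 | 2·2 = 4
T: 1·3+2·2+2·0+3·1 = 10 | 2·5 = 10
X: 1·2+2·0+2·3+3·0 = 8 | 2·4 = 8
gcd(1,2,2,3,2) = 1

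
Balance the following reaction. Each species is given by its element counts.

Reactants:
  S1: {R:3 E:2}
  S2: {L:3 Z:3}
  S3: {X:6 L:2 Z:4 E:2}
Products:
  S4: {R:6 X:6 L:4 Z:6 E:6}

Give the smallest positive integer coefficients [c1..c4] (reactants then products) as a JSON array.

Coefficients: [6, 2, 3, 3]

R: 6·3+2·0+3·0 = 18 | 3·6 = 18
X: 6·0+2·0+3·6 = 18 | 3·6 = 18
L: 6·0+2·3+3·2 = 12 | 3·4 = 12
Z: 6·0+2·3+3·4 = 18 | 3·6 = 18
E: 6·2+2·0+3·2 = 18 | 3·6 = 18
gcd(6,2,3,3) = 1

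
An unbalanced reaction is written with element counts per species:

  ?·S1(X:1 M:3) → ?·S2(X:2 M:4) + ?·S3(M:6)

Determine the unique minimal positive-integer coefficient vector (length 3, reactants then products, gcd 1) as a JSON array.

Coefficients: [6, 3, 1]

X: 6·1 = 6 | 3·2+1·0 = 6
M: 6·3 = 18 | 3·4+1·6 = 18
gcd(6,3,1) = 1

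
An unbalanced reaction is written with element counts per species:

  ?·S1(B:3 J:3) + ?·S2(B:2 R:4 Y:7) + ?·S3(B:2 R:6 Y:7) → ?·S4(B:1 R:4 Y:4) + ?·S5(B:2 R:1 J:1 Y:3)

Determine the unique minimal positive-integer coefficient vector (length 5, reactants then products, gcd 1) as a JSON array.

B: 2·3+3·2+3·2 = 18 | 6·1+6·2 = 18
R: 2·0+3·4+3·6 = 30 | 6·4+6·1 = 30
J: 2·3+3·0+3·0 = 6 | 6·0+6·1 = 6
Y: 2·0+3·7+3·7 = 42 | 6·4+6·3 = 42
gcd(2,3,3,6,6) = 1

Coefficients: [2, 3, 3, 6, 6]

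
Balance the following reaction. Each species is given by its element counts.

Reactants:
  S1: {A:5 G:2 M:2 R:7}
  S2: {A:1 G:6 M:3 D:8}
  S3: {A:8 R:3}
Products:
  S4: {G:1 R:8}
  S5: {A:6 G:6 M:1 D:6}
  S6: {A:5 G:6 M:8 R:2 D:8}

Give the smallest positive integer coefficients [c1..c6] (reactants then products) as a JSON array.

A: 5·5+6·1+1·8 = 39 | 4·0+4·6+3·5 = 39
G: 5·2+6·6+1·0 = 46 | 4·1+4·6+3·6 = 46
M: 5·2+6·3+1·0 = 28 | 4·0+4·1+3·8 = 28
R: 5·7+6·0+1·3 = 38 | 4·8+4·0+3·2 = 38
D: 5·0+6·8+1·0 = 48 | 4·0+4·6+3·8 = 48
gcd(5,6,1,4,4,3) = 1

Coefficients: [5, 6, 1, 4, 4, 3]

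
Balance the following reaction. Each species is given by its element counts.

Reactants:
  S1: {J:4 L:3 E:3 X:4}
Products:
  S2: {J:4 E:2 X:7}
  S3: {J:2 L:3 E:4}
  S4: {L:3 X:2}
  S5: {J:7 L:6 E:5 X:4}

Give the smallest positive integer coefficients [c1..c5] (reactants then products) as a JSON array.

J: 6·4 = 24 | 2·4+1·2+1·0+2·7 = 24
L: 6·3 = 18 | 2·0+1·3+1·3+2·6 = 18
E: 6·3 = 18 | 2·2+1·4+1·0+2·5 = 18
X: 6·4 = 24 | 2·7+1·0+1·2+2·4 = 24
gcd(6,2,1,1,2) = 1

Coefficients: [6, 2, 1, 1, 2]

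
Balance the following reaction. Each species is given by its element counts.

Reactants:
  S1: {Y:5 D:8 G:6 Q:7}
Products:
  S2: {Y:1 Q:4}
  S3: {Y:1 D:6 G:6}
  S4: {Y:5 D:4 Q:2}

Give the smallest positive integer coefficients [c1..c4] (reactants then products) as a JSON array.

Coefficients: [2, 3, 2, 1]

Y: 2·5 = 10 | 3·1+2·1+1·5 = 10
D: 2·8 = 16 | 3·0+2·6+1·4 = 16
G: 2·6 = 12 | 3·0+2·6+1·0 = 12
Q: 2·7 = 14 | 3·4+2·0+1·2 = 14
gcd(2,3,2,1) = 1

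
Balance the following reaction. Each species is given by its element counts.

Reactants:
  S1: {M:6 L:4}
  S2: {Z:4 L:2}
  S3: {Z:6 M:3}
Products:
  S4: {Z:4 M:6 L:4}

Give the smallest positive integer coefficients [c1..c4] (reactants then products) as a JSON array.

Z: 4·0+2·4+2·6 = 20 | 5·4 = 20
M: 4·6+2·0+2·3 = 30 | 5·6 = 30
L: 4·4+2·2+2·0 = 20 | 5·4 = 20
gcd(4,2,2,5) = 1

Coefficients: [4, 2, 2, 5]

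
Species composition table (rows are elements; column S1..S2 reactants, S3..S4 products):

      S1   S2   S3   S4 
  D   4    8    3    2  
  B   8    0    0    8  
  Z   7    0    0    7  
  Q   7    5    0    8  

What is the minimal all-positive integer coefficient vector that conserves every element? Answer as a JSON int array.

Coefficients: [5, 1, 6, 5]

D: 5·4+1·8 = 28 | 6·3+5·2 = 28
B: 5·8+1·0 = 40 | 6·0+5·8 = 40
Z: 5·7+1·0 = 35 | 6·0+5·7 = 35
Q: 5·7+1·5 = 40 | 6·0+5·8 = 40
gcd(5,1,6,5) = 1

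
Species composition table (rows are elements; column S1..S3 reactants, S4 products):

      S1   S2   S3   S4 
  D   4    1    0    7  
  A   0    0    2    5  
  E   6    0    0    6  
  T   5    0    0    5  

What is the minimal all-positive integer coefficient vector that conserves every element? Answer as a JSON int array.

Coefficients: [2, 6, 5, 2]

D: 2·4+6·1+5·0 = 14 | 2·7 = 14
A: 2·0+6·0+5·2 = 10 | 2·5 = 10
E: 2·6+6·0+5·0 = 12 | 2·6 = 12
T: 2·5+6·0+5·0 = 10 | 2·5 = 10
gcd(2,6,5,2) = 1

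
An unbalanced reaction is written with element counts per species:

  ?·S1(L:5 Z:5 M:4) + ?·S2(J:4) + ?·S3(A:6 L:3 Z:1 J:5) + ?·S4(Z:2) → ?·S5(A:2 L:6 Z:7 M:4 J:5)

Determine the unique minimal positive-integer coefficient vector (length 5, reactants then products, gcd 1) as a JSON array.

Coefficients: [6, 5, 2, 5, 6]

A: 6·0+5·0+2·6+5·0 = 12 | 6·2 = 12
L: 6·5+5·0+2·3+5·0 = 36 | 6·6 = 36
Z: 6·5+5·0+2·1+5·2 = 42 | 6·7 = 42
M: 6·4+5·0+2·0+5·0 = 24 | 6·4 = 24
J: 6·0+5·4+2·5+5·0 = 30 | 6·5 = 30
gcd(6,5,2,5,6) = 1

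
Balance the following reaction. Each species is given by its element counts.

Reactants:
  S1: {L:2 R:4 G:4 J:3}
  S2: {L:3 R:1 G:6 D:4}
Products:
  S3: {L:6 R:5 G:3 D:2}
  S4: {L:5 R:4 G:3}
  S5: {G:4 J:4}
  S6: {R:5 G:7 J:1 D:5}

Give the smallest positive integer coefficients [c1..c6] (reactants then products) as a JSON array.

L: 6·2+3·3 = 21 | 1·6+3·5+4·0+2·0 = 21
R: 6·4+3·1 = 27 | 1·5+3·4+4·0+2·5 = 27
G: 6·4+3·6 = 42 | 1·3+3·3+4·4+2·7 = 42
J: 6·3+3·0 = 18 | 1·0+3·0+4·4+2·1 = 18
D: 6·0+3·4 = 12 | 1·2+3·0+4·0+2·5 = 12
gcd(6,3,1,3,4,2) = 1

Coefficients: [6, 3, 1, 3, 4, 2]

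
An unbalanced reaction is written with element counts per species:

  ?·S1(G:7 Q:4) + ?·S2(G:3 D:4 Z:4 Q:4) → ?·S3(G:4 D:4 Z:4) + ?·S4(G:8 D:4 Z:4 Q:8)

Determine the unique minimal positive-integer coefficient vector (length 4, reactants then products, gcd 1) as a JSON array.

Coefficients: [3, 5, 1, 4]

G: 3·7+5·3 = 36 | 1·4+4·8 = 36
D: 3·0+5·4 = 20 | 1·4+4·4 = 20
Z: 3·0+5·4 = 20 | 1·4+4·4 = 20
Q: 3·4+5·4 = 32 | 1·0+4·8 = 32
gcd(3,5,1,4) = 1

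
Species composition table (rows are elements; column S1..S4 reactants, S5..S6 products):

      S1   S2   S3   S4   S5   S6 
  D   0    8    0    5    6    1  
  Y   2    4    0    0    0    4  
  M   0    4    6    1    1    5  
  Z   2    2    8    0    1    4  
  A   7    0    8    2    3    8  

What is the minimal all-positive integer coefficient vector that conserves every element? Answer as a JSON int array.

D: 2·0+1·8+1·0+6·5 = 38 | 6·6+2·1 = 38
Y: 2·2+1·4+1·0+6·0 = 8 | 6·0+2·4 = 8
M: 2·0+1·4+1·6+6·1 = 16 | 6·1+2·5 = 16
Z: 2·2+1·2+1·8+6·0 = 14 | 6·1+2·4 = 14
A: 2·7+1·0+1·8+6·2 = 34 | 6·3+2·8 = 34
gcd(2,1,1,6,6,2) = 1

Coefficients: [2, 1, 1, 6, 6, 2]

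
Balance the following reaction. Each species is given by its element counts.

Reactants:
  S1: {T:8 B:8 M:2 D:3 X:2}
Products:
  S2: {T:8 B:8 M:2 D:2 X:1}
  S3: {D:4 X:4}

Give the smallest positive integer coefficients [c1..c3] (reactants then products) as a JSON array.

T: 4·8 = 32 | 4·8+1·0 = 32
B: 4·8 = 32 | 4·8+1·0 = 32
M: 4·2 = 8 | 4·2+1·0 = 8
D: 4·3 = 12 | 4·2+1·4 = 12
X: 4·2 = 8 | 4·1+1·4 = 8
gcd(4,4,1) = 1

Coefficients: [4, 4, 1]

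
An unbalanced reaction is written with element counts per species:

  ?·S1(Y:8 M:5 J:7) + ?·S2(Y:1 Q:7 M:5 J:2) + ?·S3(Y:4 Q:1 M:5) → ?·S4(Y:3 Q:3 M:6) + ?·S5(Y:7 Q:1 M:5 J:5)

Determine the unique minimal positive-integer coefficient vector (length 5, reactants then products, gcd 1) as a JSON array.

Y: 3·8+2·1+6·4 = 50 | 5·3+5·7 = 50
Q: 3·0+2·7+6·1 = 20 | 5·3+5·1 = 20
M: 3·5+2·5+6·5 = 55 | 5·6+5·5 = 55
J: 3·7+2·2+6·0 = 25 | 5·0+5·5 = 25
gcd(3,2,6,5,5) = 1

Coefficients: [3, 2, 6, 5, 5]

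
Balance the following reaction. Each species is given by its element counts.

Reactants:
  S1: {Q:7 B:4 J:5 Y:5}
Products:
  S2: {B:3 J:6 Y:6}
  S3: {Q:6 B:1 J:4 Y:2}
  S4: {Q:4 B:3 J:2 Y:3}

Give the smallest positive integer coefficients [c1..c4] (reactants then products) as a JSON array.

Coefficients: [6, 1, 3, 6]

Q: 6·7 = 42 | 1·0+3·6+6·4 = 42
B: 6·4 = 24 | 1·3+3·1+6·3 = 24
J: 6·5 = 30 | 1·6+3·4+6·2 = 30
Y: 6·5 = 30 | 1·6+3·2+6·3 = 30
gcd(6,1,3,6) = 1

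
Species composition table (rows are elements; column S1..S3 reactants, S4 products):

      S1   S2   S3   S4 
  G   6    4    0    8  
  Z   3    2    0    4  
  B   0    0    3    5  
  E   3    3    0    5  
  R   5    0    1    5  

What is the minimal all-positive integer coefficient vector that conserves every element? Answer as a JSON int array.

G: 2·6+3·4+5·0 = 24 | 3·8 = 24
Z: 2·3+3·2+5·0 = 12 | 3·4 = 12
B: 2·0+3·0+5·3 = 15 | 3·5 = 15
E: 2·3+3·3+5·0 = 15 | 3·5 = 15
R: 2·5+3·0+5·1 = 15 | 3·5 = 15
gcd(2,3,5,3) = 1

Coefficients: [2, 3, 5, 3]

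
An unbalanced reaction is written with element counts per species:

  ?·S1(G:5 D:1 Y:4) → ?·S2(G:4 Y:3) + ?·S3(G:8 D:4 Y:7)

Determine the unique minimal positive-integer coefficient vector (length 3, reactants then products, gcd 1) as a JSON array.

G: 4·5 = 20 | 3·4+1·8 = 20
D: 4·1 = 4 | 3·0+1·4 = 4
Y: 4·4 = 16 | 3·3+1·7 = 16
gcd(4,3,1) = 1

Coefficients: [4, 3, 1]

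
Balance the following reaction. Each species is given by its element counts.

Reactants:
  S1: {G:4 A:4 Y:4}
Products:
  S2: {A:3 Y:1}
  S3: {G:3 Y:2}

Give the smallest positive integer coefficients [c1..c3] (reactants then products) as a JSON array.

G: 3·4 = 12 | 4·0+4·3 = 12
A: 3·4 = 12 | 4·3+4·0 = 12
Y: 3·4 = 12 | 4·1+4·2 = 12
gcd(3,4,4) = 1

Coefficients: [3, 4, 4]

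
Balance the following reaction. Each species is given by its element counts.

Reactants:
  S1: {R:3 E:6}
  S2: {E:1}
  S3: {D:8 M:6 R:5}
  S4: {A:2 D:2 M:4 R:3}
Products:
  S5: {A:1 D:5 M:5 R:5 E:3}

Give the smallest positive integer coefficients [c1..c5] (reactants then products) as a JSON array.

Coefficients: [2, 6, 3, 3, 6]

A: 2·0+6·0+3·0+3·2 = 6 | 6·1 = 6
D: 2·0+6·0+3·8+3·2 = 30 | 6·5 = 30
M: 2·0+6·0+3·6+3·4 = 30 | 6·5 = 30
R: 2·3+6·0+3·5+3·3 = 30 | 6·5 = 30
E: 2·6+6·1+3·0+3·0 = 18 | 6·3 = 18
gcd(2,6,3,3,6) = 1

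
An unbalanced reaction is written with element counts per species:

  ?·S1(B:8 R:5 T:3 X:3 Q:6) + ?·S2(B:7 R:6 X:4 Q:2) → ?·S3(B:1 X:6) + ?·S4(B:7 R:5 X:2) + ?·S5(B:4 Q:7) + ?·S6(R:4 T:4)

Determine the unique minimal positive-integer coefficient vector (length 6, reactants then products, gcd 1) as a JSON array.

Coefficients: [4, 2, 2, 4, 4, 3]

B: 4·8+2·7 = 46 | 2·1+4·7+4·4+3·0 = 46
R: 4·5+2·6 = 32 | 2·0+4·5+4·0+3·4 = 32
T: 4·3+2·0 = 12 | 2·0+4·0+4·0+3·4 = 12
X: 4·3+2·4 = 20 | 2·6+4·2+4·0+3·0 = 20
Q: 4·6+2·2 = 28 | 2·0+4·0+4·7+3·0 = 28
gcd(4,2,2,4,4,3) = 1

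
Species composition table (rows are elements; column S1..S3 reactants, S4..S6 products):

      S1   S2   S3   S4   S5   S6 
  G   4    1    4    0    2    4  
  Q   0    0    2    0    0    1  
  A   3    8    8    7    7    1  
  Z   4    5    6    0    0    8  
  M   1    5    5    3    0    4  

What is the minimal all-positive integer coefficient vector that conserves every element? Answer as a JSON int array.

G: 5·4+2·1+3·4 = 34 | 2·0+5·2+6·4 = 34
Q: 5·0+2·0+3·2 = 6 | 2·0+5·0+6·1 = 6
A: 5·3+2·8+3·8 = 55 | 2·7+5·7+6·1 = 55
Z: 5·4+2·5+3·6 = 48 | 2·0+5·0+6·8 = 48
M: 5·1+2·5+3·5 = 30 | 2·3+5·0+6·4 = 30
gcd(5,2,3,2,5,6) = 1

Coefficients: [5, 2, 3, 2, 5, 6]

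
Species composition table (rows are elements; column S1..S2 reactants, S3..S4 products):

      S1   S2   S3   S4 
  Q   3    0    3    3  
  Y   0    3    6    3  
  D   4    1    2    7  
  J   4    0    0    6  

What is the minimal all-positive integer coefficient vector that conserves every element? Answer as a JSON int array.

Coefficients: [3, 4, 1, 2]

Q: 3·3+4·0 = 9 | 1·3+2·3 = 9
Y: 3·0+4·3 = 12 | 1·6+2·3 = 12
D: 3·4+4·1 = 16 | 1·2+2·7 = 16
J: 3·4+4·0 = 12 | 1·0+2·6 = 12
gcd(3,4,1,2) = 1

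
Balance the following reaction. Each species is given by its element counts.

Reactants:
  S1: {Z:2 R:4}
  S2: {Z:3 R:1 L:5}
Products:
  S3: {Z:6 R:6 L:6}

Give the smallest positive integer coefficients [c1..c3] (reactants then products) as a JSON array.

Coefficients: [6, 6, 5]

Z: 6·2+6·3 = 30 | 5·6 = 30
R: 6·4+6·1 = 30 | 5·6 = 30
L: 6·0+6·5 = 30 | 5·6 = 30
gcd(6,6,5) = 1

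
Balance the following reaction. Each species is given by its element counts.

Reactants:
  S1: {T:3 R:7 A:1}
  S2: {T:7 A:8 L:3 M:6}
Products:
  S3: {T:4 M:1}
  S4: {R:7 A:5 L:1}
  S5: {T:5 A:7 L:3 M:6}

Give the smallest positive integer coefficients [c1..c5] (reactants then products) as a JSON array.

T: 3·3+5·7 = 44 | 6·4+3·0+4·5 = 44
R: 3·7+5·0 = 21 | 6·0+3·7+4·0 = 21
A: 3·1+5·8 = 43 | 6·0+3·5+4·7 = 43
L: 3·0+5·3 = 15 | 6·0+3·1+4·3 = 15
M: 3·0+5·6 = 30 | 6·1+3·0+4·6 = 30
gcd(3,5,6,3,4) = 1

Coefficients: [3, 5, 6, 3, 4]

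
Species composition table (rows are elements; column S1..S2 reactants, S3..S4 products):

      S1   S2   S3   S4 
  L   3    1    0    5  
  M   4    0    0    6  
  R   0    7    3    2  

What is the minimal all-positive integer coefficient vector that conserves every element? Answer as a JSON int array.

L: 3·3+1·1 = 10 | 1·0+2·5 = 10
M: 3·4+1·0 = 12 | 1·0+2·6 = 12
R: 3·0+1·7 = 7 | 1·3+2·2 = 7
gcd(3,1,1,2) = 1

Coefficients: [3, 1, 1, 2]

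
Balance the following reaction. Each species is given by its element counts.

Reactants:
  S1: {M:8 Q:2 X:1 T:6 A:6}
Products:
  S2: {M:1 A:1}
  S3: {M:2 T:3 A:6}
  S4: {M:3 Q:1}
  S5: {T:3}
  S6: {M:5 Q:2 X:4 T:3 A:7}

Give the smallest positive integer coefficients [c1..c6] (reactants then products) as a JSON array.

Coefficients: [4, 5, 2, 6, 5, 1]

M: 4·8 = 32 | 5·1+2·2+6·3+5·0+1·5 = 32
Q: 4·2 = 8 | 5·0+2·0+6·1+5·0+1·2 = 8
X: 4·1 = 4 | 5·0+2·0+6·0+5·0+1·4 = 4
T: 4·6 = 24 | 5·0+2·3+6·0+5·3+1·3 = 24
A: 4·6 = 24 | 5·1+2·6+6·0+5·0+1·7 = 24
gcd(4,5,2,6,5,1) = 1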